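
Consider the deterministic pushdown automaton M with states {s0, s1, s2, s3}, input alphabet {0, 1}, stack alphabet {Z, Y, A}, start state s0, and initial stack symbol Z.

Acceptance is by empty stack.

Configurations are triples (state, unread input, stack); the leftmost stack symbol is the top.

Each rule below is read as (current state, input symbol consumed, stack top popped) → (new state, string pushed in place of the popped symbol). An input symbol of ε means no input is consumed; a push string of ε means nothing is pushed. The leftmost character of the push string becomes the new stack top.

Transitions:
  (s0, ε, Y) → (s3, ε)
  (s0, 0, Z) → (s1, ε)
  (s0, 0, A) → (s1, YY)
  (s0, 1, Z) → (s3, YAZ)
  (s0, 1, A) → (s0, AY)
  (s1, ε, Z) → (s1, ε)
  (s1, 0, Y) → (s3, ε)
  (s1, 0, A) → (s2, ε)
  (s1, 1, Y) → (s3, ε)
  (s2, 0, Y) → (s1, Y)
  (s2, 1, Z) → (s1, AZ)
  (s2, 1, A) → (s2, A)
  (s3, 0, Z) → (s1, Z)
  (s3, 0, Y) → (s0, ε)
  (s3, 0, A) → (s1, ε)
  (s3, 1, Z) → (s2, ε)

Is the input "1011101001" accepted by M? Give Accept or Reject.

Accept

(s0, 1011101001, Z) ⊢ (s3, 011101001, YAZ) ⊢ (s0, 11101001, AZ) ⊢ (s0, 1101001, AYZ) ⊢ (s0, 101001, AYYZ) ⊢ (s0, 01001, AYYYZ) ⊢ (s1, 1001, YYYYYZ) ⊢ (s3, 001, YYYYZ) ⊢ (s0, 01, YYYZ) ⊢ (s3, 01, YYZ) ⊢ (s0, 1, YZ) ⊢ (s3, 1, Z) ⊢ (s2, ε, ε)
All input consumed and the stack is empty.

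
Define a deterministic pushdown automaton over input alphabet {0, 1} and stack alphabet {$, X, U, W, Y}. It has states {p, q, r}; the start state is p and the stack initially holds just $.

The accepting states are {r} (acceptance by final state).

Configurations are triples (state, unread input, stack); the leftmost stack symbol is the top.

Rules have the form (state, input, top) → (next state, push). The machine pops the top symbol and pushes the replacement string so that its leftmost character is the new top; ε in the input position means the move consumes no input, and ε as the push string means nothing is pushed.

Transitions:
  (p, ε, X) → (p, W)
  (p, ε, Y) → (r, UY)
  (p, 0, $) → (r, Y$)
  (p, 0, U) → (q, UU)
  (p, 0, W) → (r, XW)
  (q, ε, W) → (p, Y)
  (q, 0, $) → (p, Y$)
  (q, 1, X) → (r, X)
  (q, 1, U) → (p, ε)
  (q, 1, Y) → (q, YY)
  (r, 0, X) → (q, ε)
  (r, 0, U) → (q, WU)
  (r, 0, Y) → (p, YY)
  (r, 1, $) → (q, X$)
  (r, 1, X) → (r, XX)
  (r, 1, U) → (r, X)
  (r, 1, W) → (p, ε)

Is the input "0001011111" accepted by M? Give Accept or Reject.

(p, 0001011111, $)
  read 0, top $: go to r, push Y$ → (r, 001011111, Y$)
  read 0, top Y: go to p, push YY → (p, 01011111, YY$)
  ε-move, top Y: go to r, push UY → (r, 01011111, UYY$)
  read 0, top U: go to q, push WU → (q, 1011111, WUYY$)
  ε-move, top W: go to p, push Y → (p, 1011111, YUYY$)
  ε-move, top Y: go to r, push UY → (r, 1011111, UYUYY$)
  read 1, top U: go to r, push X → (r, 011111, XYUYY$)
  read 0, top X: go to q, push ε → (q, 11111, YUYY$)
  read 1, top Y: go to q, push YY → (q, 1111, YYUYY$)
  read 1, top Y: go to q, push YY → (q, 111, YYYUYY$)
  read 1, top Y: go to q, push YY → (q, 11, YYYYUYY$)
  read 1, top Y: go to q, push YY → (q, 1, YYYYYUYY$)
  read 1, top Y: go to q, push YY → (q, ε, YYYYYYUYY$)
All input consumed; state q ∉ F and no further ε-move applies.

Reject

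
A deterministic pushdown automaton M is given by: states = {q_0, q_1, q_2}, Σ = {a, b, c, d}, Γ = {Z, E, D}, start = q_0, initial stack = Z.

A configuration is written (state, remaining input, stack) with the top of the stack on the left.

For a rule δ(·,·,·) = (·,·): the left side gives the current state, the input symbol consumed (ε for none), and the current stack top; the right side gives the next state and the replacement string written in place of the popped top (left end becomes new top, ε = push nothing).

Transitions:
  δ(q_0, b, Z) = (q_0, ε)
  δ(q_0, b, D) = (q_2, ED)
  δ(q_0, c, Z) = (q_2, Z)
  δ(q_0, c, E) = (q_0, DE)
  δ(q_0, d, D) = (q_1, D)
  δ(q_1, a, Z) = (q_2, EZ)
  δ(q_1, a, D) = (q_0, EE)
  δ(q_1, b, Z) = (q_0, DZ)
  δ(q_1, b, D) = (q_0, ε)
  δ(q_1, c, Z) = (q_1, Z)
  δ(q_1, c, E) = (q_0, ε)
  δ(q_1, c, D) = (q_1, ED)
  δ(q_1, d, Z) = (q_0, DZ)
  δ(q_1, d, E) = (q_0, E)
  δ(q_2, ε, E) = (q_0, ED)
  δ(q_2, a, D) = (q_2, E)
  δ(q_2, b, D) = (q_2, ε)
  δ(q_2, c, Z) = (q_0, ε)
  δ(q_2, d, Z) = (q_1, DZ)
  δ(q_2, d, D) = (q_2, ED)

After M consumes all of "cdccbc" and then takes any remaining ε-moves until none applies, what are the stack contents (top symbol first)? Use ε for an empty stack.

(q_0, cdccbc, Z) ⊢ (q_2, dccbc, Z) ⊢ (q_1, ccbc, DZ) ⊢ (q_1, cbc, EDZ) ⊢ (q_0, bc, DZ) ⊢ (q_2, c, EDZ) ⊢ (q_0, c, EDDZ) ⊢ (q_0, ε, DEDDZ)
All input consumed in state q_0 with stack DEDDZ.

DEDDZ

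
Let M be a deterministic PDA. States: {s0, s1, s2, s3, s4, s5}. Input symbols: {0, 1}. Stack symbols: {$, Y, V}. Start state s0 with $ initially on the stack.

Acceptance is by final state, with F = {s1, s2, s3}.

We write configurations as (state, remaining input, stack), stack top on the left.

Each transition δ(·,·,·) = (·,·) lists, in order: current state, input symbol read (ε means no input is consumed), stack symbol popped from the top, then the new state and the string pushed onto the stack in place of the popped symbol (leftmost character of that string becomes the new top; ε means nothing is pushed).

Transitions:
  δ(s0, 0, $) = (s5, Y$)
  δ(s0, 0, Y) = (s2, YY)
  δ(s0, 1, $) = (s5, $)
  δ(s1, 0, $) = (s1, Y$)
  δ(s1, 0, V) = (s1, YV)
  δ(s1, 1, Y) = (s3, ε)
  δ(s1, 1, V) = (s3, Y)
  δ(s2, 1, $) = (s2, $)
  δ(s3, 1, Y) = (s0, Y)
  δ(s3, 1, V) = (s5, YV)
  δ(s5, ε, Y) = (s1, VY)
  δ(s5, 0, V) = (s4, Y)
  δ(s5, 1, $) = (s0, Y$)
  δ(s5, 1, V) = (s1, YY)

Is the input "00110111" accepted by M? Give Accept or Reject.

(s0, 00110111, $)
  read 0, top $: go to s5, push Y$ → (s5, 0110111, Y$)
  ε-move, top Y: go to s1, push VY → (s1, 0110111, VY$)
  read 0, top V: go to s1, push YV → (s1, 110111, YVY$)
  read 1, top Y: go to s3, push ε → (s3, 10111, VY$)
  read 1, top V: go to s5, push YV → (s5, 0111, YVY$)
  ε-move, top Y: go to s1, push VY → (s1, 0111, VYVY$)
  read 0, top V: go to s1, push YV → (s1, 111, YVYVY$)
  read 1, top Y: go to s3, push ε → (s3, 11, VYVY$)
  read 1, top V: go to s5, push YV → (s5, 1, YVYVY$)
  ε-move, top Y: go to s1, push VY → (s1, 1, VYVYVY$)
  read 1, top V: go to s3, push Y → (s3, ε, YYVYVY$)
All input consumed; state s3 ∈ F.

Accept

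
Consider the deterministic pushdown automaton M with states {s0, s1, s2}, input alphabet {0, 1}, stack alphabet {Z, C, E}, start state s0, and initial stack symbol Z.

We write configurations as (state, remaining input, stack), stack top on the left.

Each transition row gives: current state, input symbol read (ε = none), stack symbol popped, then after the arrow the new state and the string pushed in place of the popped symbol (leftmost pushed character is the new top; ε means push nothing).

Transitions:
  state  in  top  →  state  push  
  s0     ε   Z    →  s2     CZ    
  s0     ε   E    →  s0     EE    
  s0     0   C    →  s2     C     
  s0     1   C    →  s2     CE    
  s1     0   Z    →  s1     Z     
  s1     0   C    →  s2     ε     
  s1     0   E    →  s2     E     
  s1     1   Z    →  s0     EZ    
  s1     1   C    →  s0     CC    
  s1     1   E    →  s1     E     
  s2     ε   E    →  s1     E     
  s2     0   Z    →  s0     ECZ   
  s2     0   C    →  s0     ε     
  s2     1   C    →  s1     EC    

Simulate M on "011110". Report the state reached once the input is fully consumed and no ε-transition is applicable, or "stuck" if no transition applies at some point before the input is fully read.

(s0, 011110, Z)
  ε-move, top Z: go to s2, push CZ → (s2, 011110, CZ)
  read 0, top C: go to s0, push ε → (s0, 11110, Z)
  ε-move, top Z: go to s2, push CZ → (s2, 11110, CZ)
  read 1, top C: go to s1, push EC → (s1, 1110, ECZ)
  read 1, top E: go to s1, push E → (s1, 110, ECZ)
  read 1, top E: go to s1, push E → (s1, 10, ECZ)
  read 1, top E: go to s1, push E → (s1, 0, ECZ)
  read 0, top E: go to s2, push E → (s2, ε, ECZ)
  ε-move, top E: go to s1, push E → (s1, ε, ECZ)
All input consumed; M is in state s1.

s1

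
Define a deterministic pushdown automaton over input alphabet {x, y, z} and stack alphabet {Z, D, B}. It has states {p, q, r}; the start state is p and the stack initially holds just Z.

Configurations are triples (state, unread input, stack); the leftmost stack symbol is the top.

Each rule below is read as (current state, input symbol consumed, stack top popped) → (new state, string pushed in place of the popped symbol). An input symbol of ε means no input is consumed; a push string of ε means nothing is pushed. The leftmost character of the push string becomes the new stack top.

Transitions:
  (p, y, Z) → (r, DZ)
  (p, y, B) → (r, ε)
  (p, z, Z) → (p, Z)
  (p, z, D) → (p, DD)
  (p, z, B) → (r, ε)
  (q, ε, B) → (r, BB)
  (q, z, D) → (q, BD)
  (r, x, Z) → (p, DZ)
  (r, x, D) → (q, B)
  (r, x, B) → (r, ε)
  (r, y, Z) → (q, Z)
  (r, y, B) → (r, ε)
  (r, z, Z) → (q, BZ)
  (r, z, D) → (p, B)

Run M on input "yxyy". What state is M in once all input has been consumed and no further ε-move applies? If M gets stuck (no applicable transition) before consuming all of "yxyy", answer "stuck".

r

(p, yxyy, Z)
  read y, top Z: go to r, push DZ → (r, xyy, DZ)
  read x, top D: go to q, push B → (q, yy, BZ)
  ε-move, top B: go to r, push BB → (r, yy, BBZ)
  read y, top B: go to r, push ε → (r, y, BZ)
  read y, top B: go to r, push ε → (r, ε, Z)
All input consumed; M is in state r.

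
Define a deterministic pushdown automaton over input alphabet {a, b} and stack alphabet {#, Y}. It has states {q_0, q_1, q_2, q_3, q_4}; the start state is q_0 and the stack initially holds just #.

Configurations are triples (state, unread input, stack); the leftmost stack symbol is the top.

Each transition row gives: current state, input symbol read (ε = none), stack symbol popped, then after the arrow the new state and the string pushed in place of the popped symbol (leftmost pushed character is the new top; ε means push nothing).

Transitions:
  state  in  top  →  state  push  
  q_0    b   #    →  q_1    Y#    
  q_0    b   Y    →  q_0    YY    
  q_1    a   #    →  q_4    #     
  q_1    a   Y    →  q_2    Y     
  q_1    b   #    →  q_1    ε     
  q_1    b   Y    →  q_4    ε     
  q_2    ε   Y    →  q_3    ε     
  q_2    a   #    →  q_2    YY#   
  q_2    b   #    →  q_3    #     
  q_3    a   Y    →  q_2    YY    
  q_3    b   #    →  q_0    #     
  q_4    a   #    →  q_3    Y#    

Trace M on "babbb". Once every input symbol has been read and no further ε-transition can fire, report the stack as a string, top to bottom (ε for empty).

(q_0, babbb, #) ⊢ (q_1, abbb, Y#) ⊢ (q_2, bbb, Y#) ⊢ (q_3, bbb, #) ⊢ (q_0, bb, #) ⊢ (q_1, b, Y#) ⊢ (q_4, ε, #)
All input consumed in state q_4 with stack #.

#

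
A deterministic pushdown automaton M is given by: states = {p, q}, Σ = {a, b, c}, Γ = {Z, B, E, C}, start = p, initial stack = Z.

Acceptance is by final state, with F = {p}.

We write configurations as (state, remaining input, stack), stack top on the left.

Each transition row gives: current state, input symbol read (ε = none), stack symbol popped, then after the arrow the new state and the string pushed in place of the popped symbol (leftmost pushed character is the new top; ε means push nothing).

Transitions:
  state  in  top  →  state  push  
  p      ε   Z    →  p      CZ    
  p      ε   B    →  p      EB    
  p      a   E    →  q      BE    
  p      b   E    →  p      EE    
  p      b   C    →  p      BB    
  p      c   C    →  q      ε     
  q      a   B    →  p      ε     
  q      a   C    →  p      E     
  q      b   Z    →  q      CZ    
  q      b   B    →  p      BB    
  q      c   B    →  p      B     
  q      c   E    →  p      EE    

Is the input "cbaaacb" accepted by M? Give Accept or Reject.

(p, cbaaacb, Z)
  ε-move, top Z: go to p, push CZ → (p, cbaaacb, CZ)
  read c, top C: go to q, push ε → (q, baaacb, Z)
  read b, top Z: go to q, push CZ → (q, aaacb, CZ)
  read a, top C: go to p, push E → (p, aacb, EZ)
  read a, top E: go to q, push BE → (q, acb, BEZ)
  read a, top B: go to p, push ε → (p, cb, EZ)
No transition applies at (p, cb, EZ); input not fully consumed.

Reject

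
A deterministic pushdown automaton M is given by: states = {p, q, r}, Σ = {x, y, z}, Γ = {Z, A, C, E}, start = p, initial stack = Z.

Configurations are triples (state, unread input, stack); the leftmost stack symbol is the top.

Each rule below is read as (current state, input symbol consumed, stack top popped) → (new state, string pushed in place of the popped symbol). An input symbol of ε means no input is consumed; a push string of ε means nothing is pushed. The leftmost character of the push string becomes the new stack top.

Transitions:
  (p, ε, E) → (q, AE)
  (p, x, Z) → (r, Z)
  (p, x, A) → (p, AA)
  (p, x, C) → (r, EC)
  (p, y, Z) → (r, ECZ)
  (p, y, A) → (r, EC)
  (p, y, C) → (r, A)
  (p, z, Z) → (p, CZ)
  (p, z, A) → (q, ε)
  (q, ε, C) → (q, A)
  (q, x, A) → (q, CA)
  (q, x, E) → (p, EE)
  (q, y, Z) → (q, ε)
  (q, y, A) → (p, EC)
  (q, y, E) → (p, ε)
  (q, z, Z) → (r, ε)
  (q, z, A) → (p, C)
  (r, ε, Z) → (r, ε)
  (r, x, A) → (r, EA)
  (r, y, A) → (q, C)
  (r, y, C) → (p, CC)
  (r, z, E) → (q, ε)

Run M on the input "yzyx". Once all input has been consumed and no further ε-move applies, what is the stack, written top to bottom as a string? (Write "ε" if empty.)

AAECZ

(p, yzyx, Z)
  read y, top Z: go to r, push ECZ → (r, zyx, ECZ)
  read z, top E: go to q, push ε → (q, yx, CZ)
  ε-move, top C: go to q, push A → (q, yx, AZ)
  read y, top A: go to p, push EC → (p, x, ECZ)
  ε-move, top E: go to q, push AE → (q, x, AECZ)
  read x, top A: go to q, push CA → (q, ε, CAECZ)
  ε-move, top C: go to q, push A → (q, ε, AAECZ)
All input consumed in state q with stack AAECZ.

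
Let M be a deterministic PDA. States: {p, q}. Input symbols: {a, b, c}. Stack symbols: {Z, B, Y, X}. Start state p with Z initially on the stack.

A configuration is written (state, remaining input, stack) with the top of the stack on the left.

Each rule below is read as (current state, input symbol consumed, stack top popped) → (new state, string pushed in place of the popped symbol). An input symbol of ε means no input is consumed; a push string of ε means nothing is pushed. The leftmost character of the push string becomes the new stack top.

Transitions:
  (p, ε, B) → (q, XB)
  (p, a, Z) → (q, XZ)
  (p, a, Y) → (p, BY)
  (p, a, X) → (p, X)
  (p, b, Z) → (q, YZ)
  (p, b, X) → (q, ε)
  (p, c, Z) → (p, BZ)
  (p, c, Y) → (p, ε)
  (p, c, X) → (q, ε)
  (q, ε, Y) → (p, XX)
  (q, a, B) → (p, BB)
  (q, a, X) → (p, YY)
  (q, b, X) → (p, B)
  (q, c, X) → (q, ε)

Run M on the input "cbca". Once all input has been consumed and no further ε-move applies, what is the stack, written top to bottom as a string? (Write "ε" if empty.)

(p, cbca, Z)
  read c, top Z: go to p, push BZ → (p, bca, BZ)
  ε-move, top B: go to q, push XB → (q, bca, XBZ)
  read b, top X: go to p, push B → (p, ca, BBZ)
  ε-move, top B: go to q, push XB → (q, ca, XBBZ)
  read c, top X: go to q, push ε → (q, a, BBZ)
  read a, top B: go to p, push BB → (p, ε, BBBZ)
  ε-move, top B: go to q, push XB → (q, ε, XBBBZ)
All input consumed in state q with stack XBBBZ.

XBBBZ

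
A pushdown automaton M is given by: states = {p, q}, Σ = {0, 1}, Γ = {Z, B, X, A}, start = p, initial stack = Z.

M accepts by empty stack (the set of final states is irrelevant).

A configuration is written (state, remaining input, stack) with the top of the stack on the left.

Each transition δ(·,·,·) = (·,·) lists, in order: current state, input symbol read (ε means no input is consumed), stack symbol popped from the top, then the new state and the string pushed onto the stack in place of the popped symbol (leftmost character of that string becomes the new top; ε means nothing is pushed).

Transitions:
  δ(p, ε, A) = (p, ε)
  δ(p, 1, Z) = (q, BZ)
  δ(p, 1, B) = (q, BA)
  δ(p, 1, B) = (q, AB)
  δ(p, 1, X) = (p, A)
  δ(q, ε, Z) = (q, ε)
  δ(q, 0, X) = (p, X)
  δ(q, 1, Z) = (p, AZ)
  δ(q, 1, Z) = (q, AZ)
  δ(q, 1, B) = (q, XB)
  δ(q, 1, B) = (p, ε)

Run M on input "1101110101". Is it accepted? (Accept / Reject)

Reject

No computation consumes all input and empties the stack.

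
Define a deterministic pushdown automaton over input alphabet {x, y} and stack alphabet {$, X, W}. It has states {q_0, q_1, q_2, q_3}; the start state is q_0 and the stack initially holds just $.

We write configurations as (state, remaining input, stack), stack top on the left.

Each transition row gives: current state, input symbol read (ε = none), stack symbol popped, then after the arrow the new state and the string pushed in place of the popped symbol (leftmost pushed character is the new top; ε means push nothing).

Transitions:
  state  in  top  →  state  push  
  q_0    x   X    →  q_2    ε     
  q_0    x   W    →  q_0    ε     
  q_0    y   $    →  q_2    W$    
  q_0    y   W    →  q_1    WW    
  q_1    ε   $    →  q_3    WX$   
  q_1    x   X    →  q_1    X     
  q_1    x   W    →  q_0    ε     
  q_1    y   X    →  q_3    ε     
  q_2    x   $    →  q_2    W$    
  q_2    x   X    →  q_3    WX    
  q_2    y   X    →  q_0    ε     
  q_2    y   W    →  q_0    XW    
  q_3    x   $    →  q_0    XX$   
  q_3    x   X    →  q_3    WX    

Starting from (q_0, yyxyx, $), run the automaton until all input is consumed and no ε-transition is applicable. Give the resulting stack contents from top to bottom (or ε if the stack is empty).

W$

(q_0, yyxyx, $)
  read y, top $: go to q_2, push W$ → (q_2, yxyx, W$)
  read y, top W: go to q_0, push XW → (q_0, xyx, XW$)
  read x, top X: go to q_2, push ε → (q_2, yx, W$)
  read y, top W: go to q_0, push XW → (q_0, x, XW$)
  read x, top X: go to q_2, push ε → (q_2, ε, W$)
All input consumed in state q_2 with stack W$.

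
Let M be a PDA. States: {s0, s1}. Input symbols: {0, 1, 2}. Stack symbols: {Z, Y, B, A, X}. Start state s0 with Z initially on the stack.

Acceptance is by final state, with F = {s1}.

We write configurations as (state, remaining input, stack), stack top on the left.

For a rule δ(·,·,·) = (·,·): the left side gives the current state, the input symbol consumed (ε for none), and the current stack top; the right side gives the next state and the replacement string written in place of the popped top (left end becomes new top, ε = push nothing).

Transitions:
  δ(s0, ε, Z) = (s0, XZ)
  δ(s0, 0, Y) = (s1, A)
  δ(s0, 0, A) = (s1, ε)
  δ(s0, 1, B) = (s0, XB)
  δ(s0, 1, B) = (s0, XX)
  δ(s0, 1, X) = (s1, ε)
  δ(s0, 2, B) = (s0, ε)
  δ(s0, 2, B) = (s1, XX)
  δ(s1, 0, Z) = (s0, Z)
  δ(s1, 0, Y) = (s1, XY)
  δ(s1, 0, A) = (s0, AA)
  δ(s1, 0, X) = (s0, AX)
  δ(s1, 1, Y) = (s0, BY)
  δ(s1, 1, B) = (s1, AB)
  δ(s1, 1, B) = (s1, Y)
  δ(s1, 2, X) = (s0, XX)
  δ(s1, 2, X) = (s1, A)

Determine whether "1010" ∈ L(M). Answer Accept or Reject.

No computation consumes all input and reaches a final state.

Reject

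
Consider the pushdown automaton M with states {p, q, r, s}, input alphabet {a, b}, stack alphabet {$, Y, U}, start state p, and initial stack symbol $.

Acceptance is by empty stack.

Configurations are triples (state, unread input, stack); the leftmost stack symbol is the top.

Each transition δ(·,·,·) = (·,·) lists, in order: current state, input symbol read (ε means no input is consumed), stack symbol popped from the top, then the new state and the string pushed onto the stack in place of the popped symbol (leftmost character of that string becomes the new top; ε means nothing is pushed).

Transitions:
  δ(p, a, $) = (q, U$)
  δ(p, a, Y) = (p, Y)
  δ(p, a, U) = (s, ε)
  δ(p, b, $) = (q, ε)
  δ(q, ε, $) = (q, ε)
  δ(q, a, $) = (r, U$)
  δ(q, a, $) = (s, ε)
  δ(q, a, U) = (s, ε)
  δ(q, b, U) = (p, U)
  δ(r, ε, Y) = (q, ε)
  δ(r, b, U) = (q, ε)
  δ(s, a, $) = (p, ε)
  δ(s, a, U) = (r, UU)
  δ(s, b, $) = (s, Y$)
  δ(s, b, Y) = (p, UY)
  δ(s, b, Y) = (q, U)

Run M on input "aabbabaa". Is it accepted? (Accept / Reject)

One accepting computation: (p, aabbabaa, $) ⊢ (q, abbabaa, U$) ⊢ (s, bbabaa, $) ⊢ (s, babaa, Y$) ⊢ (p, abaa, UY$) ⊢ (s, baa, Y$) ⊢ (q, aa, U$) ⊢ (s, a, $) ⊢ (p, ε, ε)
All input consumed and the stack is empty.

Accept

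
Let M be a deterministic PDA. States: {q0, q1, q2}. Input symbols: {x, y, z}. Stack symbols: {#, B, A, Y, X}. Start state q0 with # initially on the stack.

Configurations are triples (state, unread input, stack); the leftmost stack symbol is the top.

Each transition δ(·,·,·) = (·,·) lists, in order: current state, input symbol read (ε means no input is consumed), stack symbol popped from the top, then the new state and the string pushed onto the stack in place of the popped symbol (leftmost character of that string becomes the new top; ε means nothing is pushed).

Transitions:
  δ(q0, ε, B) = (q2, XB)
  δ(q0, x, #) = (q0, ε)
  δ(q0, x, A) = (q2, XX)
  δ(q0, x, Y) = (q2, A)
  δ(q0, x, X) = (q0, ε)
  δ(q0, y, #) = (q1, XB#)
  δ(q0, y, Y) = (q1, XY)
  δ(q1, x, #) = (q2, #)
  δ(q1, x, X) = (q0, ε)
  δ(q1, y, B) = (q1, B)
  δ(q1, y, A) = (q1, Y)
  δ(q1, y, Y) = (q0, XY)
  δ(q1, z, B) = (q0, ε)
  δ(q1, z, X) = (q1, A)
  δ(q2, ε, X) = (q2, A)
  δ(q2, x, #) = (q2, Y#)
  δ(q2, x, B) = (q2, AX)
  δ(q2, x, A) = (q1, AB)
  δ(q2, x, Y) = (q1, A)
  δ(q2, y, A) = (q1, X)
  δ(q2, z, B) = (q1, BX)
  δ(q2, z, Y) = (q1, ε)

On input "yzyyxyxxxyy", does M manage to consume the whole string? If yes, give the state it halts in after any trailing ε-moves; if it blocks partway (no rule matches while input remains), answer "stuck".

(q0, yzyyxyxxxyy, #)
  read y, top #: go to q1, push XB# → (q1, zyyxyxxxyy, XB#)
  read z, top X: go to q1, push A → (q1, yyxyxxxyy, AB#)
  read y, top A: go to q1, push Y → (q1, yxyxxxyy, YB#)
  read y, top Y: go to q0, push XY → (q0, xyxxxyy, XYB#)
  read x, top X: go to q0, push ε → (q0, yxxxyy, YB#)
  read y, top Y: go to q1, push XY → (q1, xxxyy, XYB#)
  read x, top X: go to q0, push ε → (q0, xxyy, YB#)
  read x, top Y: go to q2, push A → (q2, xyy, AB#)
  read x, top A: go to q1, push AB → (q1, yy, ABB#)
  read y, top A: go to q1, push Y → (q1, y, YBB#)
  read y, top Y: go to q0, push XY → (q0, ε, XYBB#)
All input consumed; M is in state q0.

q0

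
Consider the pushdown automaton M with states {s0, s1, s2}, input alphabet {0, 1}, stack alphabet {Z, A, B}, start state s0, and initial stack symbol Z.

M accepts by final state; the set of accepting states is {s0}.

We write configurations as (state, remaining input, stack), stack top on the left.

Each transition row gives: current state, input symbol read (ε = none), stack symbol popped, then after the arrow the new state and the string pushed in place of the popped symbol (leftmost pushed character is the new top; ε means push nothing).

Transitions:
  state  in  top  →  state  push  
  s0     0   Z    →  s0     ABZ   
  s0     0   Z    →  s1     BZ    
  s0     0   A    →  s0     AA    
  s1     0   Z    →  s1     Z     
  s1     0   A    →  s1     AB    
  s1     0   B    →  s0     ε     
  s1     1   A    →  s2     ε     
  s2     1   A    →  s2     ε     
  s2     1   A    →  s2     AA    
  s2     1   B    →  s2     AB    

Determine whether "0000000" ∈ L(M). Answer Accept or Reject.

One accepting computation: (s0, 0000000, Z) ⊢ (s0, 000000, ABZ) ⊢ (s0, 00000, AABZ) ⊢ (s0, 0000, AAABZ) ⊢ (s0, 000, AAAABZ) ⊢ (s0, 00, AAAAABZ) ⊢ (s0, 0, AAAAAABZ) ⊢ (s0, ε, AAAAAAABZ)
All input consumed and state s0 ∈ F.

Accept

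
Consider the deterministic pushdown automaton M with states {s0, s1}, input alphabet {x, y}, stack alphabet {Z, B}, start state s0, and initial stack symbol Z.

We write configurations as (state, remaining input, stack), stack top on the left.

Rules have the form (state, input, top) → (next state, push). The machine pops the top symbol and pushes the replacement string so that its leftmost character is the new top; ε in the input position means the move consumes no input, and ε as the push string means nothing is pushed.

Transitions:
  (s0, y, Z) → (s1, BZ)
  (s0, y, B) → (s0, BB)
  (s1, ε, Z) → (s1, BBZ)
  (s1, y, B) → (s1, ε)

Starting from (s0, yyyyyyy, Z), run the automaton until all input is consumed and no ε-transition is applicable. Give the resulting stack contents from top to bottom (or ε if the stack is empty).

BZ

(s0, yyyyyyy, Z) ⊢ (s1, yyyyyy, BZ) ⊢ (s1, yyyyy, Z) ⊢ (s1, yyyyy, BBZ) ⊢ (s1, yyyy, BZ) ⊢ (s1, yyy, Z) ⊢ (s1, yyy, BBZ) ⊢ (s1, yy, BZ) ⊢ (s1, y, Z) ⊢ (s1, y, BBZ) ⊢ (s1, ε, BZ)
All input consumed in state s1 with stack BZ.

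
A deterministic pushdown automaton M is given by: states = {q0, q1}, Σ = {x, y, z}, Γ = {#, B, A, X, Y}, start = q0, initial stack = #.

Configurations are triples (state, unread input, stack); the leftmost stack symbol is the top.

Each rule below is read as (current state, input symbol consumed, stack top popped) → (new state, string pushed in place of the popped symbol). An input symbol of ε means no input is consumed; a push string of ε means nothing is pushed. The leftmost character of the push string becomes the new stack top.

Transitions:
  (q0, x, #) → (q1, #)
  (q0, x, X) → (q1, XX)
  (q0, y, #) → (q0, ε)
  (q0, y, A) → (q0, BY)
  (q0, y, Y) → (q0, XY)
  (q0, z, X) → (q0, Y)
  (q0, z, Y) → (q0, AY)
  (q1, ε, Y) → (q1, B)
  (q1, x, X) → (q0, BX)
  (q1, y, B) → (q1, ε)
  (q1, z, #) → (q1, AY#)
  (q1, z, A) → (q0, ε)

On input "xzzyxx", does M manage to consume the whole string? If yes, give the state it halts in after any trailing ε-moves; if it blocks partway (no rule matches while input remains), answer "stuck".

q0

(q0, xzzyxx, #) ⊢ (q1, zzyxx, #) ⊢ (q1, zyxx, AY#) ⊢ (q0, yxx, Y#) ⊢ (q0, xx, XY#) ⊢ (q1, x, XXY#) ⊢ (q0, ε, BXXY#)
All input consumed; M is in state q0.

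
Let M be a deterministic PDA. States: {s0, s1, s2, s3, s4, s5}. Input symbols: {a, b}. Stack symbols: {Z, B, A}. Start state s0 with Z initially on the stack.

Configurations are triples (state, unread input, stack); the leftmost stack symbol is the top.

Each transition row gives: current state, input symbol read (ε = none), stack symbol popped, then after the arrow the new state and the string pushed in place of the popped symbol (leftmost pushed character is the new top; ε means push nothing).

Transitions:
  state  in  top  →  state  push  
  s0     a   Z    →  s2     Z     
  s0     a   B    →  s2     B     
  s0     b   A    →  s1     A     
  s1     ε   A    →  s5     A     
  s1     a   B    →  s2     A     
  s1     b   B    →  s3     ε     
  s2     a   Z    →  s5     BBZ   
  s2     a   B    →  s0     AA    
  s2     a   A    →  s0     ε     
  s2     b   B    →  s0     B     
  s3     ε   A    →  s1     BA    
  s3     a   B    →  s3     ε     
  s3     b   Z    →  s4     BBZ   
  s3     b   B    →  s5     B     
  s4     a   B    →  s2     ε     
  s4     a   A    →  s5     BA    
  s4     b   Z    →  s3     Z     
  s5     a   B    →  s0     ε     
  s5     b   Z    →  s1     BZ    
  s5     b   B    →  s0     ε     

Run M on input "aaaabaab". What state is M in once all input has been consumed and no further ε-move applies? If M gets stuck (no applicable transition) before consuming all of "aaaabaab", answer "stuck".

s5

(s0, aaaabaab, Z) ⊢ (s2, aaabaab, Z) ⊢ (s5, aabaab, BBZ) ⊢ (s0, abaab, BZ) ⊢ (s2, baab, BZ) ⊢ (s0, aab, BZ) ⊢ (s2, ab, BZ) ⊢ (s0, b, AAZ) ⊢ (s1, ε, AAZ) ⊢ (s5, ε, AAZ)
All input consumed; M is in state s5.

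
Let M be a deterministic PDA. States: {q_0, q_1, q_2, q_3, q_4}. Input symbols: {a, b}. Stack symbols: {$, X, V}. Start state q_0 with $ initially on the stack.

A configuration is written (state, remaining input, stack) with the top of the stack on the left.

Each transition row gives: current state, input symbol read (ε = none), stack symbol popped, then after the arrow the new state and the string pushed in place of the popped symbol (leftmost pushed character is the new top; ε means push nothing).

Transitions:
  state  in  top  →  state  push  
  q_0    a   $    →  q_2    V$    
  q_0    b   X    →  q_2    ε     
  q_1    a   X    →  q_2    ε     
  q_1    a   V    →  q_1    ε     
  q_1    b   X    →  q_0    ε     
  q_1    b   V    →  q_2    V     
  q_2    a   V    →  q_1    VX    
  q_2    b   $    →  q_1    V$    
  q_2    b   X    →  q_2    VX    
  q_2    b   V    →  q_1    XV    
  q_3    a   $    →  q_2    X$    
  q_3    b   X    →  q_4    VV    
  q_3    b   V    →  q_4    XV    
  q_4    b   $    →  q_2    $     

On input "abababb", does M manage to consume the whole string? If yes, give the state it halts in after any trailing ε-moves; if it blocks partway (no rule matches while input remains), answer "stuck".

(q_0, abababb, $) ⊢ (q_2, bababb, V$) ⊢ (q_1, ababb, XV$) ⊢ (q_2, babb, V$) ⊢ (q_1, abb, XV$) ⊢ (q_2, bb, V$) ⊢ (q_1, b, XV$) ⊢ (q_0, ε, V$)
All input consumed; M is in state q_0.

q_0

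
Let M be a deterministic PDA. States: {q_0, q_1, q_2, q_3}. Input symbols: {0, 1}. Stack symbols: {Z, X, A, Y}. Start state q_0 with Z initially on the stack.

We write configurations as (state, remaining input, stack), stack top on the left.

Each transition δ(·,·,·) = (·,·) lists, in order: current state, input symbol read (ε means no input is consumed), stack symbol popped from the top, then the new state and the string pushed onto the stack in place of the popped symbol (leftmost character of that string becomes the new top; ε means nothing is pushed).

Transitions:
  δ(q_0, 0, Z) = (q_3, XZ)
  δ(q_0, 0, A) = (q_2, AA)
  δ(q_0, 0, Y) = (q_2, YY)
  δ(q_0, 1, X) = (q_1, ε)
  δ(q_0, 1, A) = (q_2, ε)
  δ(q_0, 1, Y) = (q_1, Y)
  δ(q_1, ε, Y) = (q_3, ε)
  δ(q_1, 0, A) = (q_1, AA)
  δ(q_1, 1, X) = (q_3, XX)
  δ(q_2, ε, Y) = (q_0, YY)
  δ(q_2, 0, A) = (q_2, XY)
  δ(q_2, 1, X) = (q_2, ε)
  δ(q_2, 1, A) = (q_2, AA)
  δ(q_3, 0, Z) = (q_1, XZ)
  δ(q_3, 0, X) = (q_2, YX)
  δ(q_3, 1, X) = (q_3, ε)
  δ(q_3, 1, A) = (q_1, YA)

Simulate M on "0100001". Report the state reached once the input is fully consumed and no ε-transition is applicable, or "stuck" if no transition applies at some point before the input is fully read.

stuck

(q_0, 0100001, Z) ⊢ (q_3, 100001, XZ) ⊢ (q_3, 00001, Z) ⊢ (q_1, 0001, XZ)
No transition for (q_1, 0, top X); M blocks with input 0001 remaining.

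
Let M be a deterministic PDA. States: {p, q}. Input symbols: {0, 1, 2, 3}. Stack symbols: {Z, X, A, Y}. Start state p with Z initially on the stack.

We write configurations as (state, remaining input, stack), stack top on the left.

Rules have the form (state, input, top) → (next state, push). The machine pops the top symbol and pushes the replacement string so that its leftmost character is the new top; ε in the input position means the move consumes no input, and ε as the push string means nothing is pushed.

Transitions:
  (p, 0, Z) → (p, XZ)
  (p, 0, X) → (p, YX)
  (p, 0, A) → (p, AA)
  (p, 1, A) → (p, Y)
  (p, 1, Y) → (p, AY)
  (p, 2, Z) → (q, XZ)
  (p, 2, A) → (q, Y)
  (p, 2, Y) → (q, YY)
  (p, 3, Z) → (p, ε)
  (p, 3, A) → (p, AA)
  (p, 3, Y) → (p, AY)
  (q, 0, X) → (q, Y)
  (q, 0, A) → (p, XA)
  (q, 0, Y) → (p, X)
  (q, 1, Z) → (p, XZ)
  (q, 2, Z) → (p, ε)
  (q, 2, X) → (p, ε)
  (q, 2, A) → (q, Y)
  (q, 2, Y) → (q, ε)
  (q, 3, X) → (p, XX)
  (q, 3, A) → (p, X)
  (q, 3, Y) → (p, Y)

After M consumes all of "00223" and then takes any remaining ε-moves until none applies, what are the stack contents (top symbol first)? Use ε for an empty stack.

(p, 00223, Z)
  read 0, top Z: go to p, push XZ → (p, 0223, XZ)
  read 0, top X: go to p, push YX → (p, 223, YXZ)
  read 2, top Y: go to q, push YY → (q, 23, YYXZ)
  read 2, top Y: go to q, push ε → (q, 3, YXZ)
  read 3, top Y: go to p, push Y → (p, ε, YXZ)
All input consumed in state p with stack YXZ.

YXZ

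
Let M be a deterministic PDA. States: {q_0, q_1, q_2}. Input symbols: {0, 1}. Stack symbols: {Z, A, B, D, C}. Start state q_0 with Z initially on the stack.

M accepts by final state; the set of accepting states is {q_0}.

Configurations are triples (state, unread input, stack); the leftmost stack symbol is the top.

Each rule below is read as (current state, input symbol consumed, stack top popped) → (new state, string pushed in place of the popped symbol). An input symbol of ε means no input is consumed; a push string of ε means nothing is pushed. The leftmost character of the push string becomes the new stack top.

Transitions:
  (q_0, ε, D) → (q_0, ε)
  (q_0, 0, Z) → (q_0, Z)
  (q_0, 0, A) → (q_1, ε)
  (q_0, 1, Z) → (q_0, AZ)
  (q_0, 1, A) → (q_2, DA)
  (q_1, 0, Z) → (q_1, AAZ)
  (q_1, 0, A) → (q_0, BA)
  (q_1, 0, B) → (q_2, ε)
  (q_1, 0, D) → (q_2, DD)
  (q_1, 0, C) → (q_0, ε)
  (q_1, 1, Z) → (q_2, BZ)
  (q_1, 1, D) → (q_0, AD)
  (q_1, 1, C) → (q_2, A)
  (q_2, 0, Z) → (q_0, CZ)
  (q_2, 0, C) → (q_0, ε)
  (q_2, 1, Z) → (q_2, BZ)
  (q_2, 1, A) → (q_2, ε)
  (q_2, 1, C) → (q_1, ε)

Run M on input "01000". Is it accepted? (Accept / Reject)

(q_0, 01000, Z)
  read 0, top Z: go to q_0, push Z → (q_0, 1000, Z)
  read 1, top Z: go to q_0, push AZ → (q_0, 000, AZ)
  read 0, top A: go to q_1, push ε → (q_1, 00, Z)
  read 0, top Z: go to q_1, push AAZ → (q_1, 0, AAZ)
  read 0, top A: go to q_0, push BA → (q_0, ε, BAAZ)
All input consumed; state q_0 ∈ F.

Accept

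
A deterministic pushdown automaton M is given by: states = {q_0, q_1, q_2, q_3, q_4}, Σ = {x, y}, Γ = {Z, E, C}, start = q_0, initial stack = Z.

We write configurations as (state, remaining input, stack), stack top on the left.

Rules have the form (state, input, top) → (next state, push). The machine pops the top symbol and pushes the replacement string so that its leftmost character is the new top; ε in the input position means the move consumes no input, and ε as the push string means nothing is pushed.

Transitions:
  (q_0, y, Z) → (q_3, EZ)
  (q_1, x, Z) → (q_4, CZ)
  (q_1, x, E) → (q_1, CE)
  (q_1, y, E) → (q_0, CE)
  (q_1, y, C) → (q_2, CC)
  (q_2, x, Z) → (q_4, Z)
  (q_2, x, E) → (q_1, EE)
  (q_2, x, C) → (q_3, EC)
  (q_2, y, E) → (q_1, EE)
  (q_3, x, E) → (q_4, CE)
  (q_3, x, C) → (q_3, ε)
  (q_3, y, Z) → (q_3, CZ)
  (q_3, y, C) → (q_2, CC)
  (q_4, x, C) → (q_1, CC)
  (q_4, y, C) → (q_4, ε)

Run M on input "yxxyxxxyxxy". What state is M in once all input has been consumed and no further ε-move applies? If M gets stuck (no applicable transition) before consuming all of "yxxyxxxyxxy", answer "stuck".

(q_0, yxxyxxxyxxy, Z) ⊢ (q_3, xxyxxxyxxy, EZ) ⊢ (q_4, xyxxxyxxy, CEZ) ⊢ (q_1, yxxxyxxy, CCEZ) ⊢ (q_2, xxxyxxy, CCCEZ) ⊢ (q_3, xxyxxy, ECCCEZ) ⊢ (q_4, xyxxy, CECCCEZ) ⊢ (q_1, yxxy, CCECCCEZ) ⊢ (q_2, xxy, CCCECCCEZ) ⊢ (q_3, xy, ECCCECCCEZ) ⊢ (q_4, y, CECCCECCCEZ) ⊢ (q_4, ε, ECCCECCCEZ)
All input consumed; M is in state q_4.

q_4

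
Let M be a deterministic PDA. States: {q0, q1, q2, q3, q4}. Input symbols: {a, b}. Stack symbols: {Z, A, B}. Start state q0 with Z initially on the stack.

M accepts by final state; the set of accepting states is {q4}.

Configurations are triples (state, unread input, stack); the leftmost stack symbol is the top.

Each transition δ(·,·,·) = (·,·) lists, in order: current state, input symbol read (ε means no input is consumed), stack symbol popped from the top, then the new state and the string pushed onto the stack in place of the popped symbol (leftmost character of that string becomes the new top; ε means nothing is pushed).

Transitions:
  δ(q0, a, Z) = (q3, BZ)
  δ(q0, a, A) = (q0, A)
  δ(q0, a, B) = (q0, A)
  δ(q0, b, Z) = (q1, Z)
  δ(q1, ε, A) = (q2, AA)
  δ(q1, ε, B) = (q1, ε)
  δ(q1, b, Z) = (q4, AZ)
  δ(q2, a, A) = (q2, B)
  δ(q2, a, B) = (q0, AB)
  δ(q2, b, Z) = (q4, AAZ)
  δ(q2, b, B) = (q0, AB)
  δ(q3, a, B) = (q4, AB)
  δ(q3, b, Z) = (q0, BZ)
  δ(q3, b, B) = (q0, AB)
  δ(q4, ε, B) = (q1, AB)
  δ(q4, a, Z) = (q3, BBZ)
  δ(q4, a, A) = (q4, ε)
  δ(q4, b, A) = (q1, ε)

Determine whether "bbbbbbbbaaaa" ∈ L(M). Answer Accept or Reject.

Accept

(q0, bbbbbbbbaaaa, Z)
  read b, top Z: go to q1, push Z → (q1, bbbbbbbaaaa, Z)
  read b, top Z: go to q4, push AZ → (q4, bbbbbbaaaa, AZ)
  read b, top A: go to q1, push ε → (q1, bbbbbaaaa, Z)
  read b, top Z: go to q4, push AZ → (q4, bbbbaaaa, AZ)
  read b, top A: go to q1, push ε → (q1, bbbaaaa, Z)
  read b, top Z: go to q4, push AZ → (q4, bbaaaa, AZ)
  read b, top A: go to q1, push ε → (q1, baaaa, Z)
  read b, top Z: go to q4, push AZ → (q4, aaaa, AZ)
  read a, top A: go to q4, push ε → (q4, aaa, Z)
  read a, top Z: go to q3, push BBZ → (q3, aa, BBZ)
  read a, top B: go to q4, push AB → (q4, a, ABBZ)
  read a, top A: go to q4, push ε → (q4, ε, BBZ)
All input consumed; state q4 ∈ F.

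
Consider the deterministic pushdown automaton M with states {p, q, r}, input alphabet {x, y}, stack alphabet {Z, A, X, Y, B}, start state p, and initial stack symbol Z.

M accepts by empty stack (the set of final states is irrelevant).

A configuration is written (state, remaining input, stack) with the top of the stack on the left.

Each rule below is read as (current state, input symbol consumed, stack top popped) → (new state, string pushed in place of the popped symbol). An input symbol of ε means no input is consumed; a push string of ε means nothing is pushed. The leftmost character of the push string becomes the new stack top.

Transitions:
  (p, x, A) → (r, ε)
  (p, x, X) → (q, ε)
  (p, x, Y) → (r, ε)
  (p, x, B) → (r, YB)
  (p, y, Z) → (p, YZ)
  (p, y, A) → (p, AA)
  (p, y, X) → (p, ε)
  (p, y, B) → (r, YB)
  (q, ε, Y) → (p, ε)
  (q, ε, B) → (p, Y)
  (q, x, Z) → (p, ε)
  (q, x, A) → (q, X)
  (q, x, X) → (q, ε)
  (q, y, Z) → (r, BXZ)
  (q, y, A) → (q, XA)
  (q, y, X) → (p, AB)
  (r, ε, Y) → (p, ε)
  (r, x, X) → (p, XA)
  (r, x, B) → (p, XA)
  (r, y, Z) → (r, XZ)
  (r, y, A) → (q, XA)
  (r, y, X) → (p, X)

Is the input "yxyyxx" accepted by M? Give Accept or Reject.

Accept

(p, yxyyxx, Z)
  read y, top Z: go to p, push YZ → (p, xyyxx, YZ)
  read x, top Y: go to r, push ε → (r, yyxx, Z)
  read y, top Z: go to r, push XZ → (r, yxx, XZ)
  read y, top X: go to p, push X → (p, xx, XZ)
  read x, top X: go to q, push ε → (q, x, Z)
  read x, top Z: go to p, push ε → (p, ε, ε)
All input consumed and the stack is empty.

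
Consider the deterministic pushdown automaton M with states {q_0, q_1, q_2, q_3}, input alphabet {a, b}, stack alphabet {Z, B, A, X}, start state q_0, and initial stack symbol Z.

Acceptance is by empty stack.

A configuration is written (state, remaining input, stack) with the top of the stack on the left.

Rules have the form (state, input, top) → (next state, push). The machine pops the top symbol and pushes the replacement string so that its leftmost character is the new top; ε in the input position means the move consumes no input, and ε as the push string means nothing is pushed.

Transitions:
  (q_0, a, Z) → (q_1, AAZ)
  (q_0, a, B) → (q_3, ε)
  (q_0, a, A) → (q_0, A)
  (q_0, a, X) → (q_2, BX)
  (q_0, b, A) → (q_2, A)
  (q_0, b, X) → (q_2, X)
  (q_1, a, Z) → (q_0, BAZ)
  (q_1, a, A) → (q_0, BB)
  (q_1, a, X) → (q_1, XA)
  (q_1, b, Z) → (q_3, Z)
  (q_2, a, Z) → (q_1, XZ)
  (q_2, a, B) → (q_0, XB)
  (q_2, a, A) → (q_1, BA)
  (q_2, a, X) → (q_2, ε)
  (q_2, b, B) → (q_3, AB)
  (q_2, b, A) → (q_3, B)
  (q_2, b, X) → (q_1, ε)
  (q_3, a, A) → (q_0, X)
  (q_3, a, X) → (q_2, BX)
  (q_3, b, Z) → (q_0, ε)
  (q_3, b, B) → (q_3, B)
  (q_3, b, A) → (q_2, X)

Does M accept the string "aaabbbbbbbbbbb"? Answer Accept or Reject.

(q_0, aaabbbbbbbbbbb, Z) ⊢ (q_1, aabbbbbbbbbbb, AAZ) ⊢ (q_0, abbbbbbbbbbb, BBAZ) ⊢ (q_3, bbbbbbbbbbb, BAZ) ⊢ (q_3, bbbbbbbbbb, BAZ) ⊢ (q_3, bbbbbbbbb, BAZ) ⊢ (q_3, bbbbbbbb, BAZ) ⊢ (q_3, bbbbbbb, BAZ) ⊢ (q_3, bbbbbb, BAZ) ⊢ (q_3, bbbbb, BAZ) ⊢ (q_3, bbbb, BAZ) ⊢ (q_3, bbb, BAZ) ⊢ (q_3, bb, BAZ) ⊢ (q_3, b, BAZ) ⊢ (q_3, ε, BAZ)
All input consumed; stack is BAZ, not empty, and no further ε-move applies.

Reject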